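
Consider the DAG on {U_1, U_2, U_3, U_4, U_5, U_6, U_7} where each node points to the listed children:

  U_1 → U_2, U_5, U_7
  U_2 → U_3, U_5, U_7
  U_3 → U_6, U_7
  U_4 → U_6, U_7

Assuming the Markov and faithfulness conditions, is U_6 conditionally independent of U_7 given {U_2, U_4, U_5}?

No

Enumerating the 5 paths from U_6 to U_7 and testing each for blocking by {U_2, U_4, U_5}:
Path 1: U_6 ← U_3 → U_7
  U_3 is a fork and U_3 is not conditioned on — no node blocks this path, so it is active.
Path 2: U_6 ← U_3 ← U_2 → U_7
  U_2 is a fork here and U_2 is conditioned on, so the path is blocked at U_2.
Path 3: U_6 ← U_3 ← U_2 ← U_1 → U_7
  U_2 is a chain here and U_2 is conditioned on, so the path is blocked at U_2.
Path 4: U_6 ← U_3 ← U_2 → U_5 ← U_1 → U_7
  U_2 is a fork here and U_2 is conditioned on, so the path is blocked at U_2.
Path 5: U_6 ← U_4 → U_7
  U_4 is a fork here and U_4 is conditioned on, so the path is blocked at U_4.
Because an active path exists, U_6 and U_7 are not d-separated.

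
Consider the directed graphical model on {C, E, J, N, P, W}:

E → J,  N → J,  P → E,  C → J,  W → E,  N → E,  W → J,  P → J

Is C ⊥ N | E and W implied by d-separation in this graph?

Yes — C and N are d-separated given {E, W}.

Enumerating the 4 paths from C to N and testing each for blocking by {E, W}:
  1. C → J ← W → E ← N — J:collider[blocks]; W:fork[blocks]; E:collider[open] ⇒ blocked
  2. C → J ← E ← N — J:collider[blocks]; E:chain[blocks] ⇒ blocked
  3. C → J ← P → E ← N — J:collider[blocks]; P:fork[open]; E:collider[open] ⇒ blocked
  4. C → J ← N — J:collider[blocks] ⇒ blocked
Every path is blocked, so C and N are d-separated given {E, W}.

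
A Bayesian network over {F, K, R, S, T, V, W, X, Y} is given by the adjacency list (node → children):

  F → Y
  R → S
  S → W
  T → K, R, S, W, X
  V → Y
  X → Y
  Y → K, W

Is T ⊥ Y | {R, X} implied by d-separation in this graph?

Yes

There are 5 undirected paths between T and Y; checking each against the conditioning set {R, X}:
  1. T → K ← Y — K:collider[blocks] ⇒ blocked
  2. T → W ← Y — W:collider[blocks] ⇒ blocked
  3. T → S → W ← Y — S:chain[open]; W:collider[blocks] ⇒ blocked
  4. T → R → S → W ← Y — R:chain[blocks]; S:chain[open]; W:collider[blocks] ⇒ blocked
  5. T → X → Y — X:chain[blocks] ⇒ blocked
Since every path is blocked, d-separation holds.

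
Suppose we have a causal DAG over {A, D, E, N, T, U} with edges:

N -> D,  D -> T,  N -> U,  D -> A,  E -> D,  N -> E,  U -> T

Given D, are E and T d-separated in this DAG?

There are 4 undirected paths between E and T; checking each against the conditioning set {D}:
Path 1: E ← N → U → T
  N is a fork and N is not conditioned on; U is a chain and U is not conditioned on — no node blocks this path, so it is active.
Path 2: E ← N → D → T
  D is a chain here and D is conditioned on, so the path is blocked at D.
Path 3: E → D → T
  D is a chain here and D is conditioned on, so the path is blocked at D.
Path 4: E → D ← N → U → T
  D is a collider and D is conditioned on, which opens it; N is a fork and N is not conditioned on; U is a chain and U is not conditioned on — no node blocks this path, so it is active.
Since the path E ← N → U → T is active, E and T are not d-separated given {D}.

No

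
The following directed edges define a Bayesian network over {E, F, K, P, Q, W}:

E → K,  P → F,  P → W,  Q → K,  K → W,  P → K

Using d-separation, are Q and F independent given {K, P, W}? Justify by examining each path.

We examine all 2 paths between Q and F:
  1. Q → K → W ← P → F — K:chain[blocks]; W:collider[open]; P:fork[blocks] ⇒ blocked
  2. Q → K ← P → F — K:collider[open]; P:fork[blocks] ⇒ blocked
Since every path is blocked, d-separation holds.

Yes — Q and F are d-separated given {K, P, W}.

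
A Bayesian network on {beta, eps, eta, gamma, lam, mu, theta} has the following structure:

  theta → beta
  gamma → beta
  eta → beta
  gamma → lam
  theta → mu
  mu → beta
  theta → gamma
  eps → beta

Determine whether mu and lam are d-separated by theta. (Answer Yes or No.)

Enumerating the 4 paths from mu to lam and testing each for blocking by {theta}:
Path 1: mu → beta ← gamma → lam
  beta is a collider here and neither beta nor any of its descendants is conditioned on, so the collider stays closed — the path is blocked at beta.
Path 2: mu → beta ← theta → gamma → lam
  beta is a collider here and neither beta nor any of its descendants is conditioned on, so the collider stays closed — the path is blocked at beta.
Path 3: mu ← theta → beta ← gamma → lam
  theta is a fork here and theta is conditioned on, so the path is blocked at theta.
Path 4: mu ← theta → gamma → lam
  theta is a fork here and theta is conditioned on, so the path is blocked at theta.
Since every path is blocked, d-separation holds.

Yes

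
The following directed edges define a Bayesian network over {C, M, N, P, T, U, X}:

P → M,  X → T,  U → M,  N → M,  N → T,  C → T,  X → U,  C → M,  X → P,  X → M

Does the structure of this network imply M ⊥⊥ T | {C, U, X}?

We examine all 5 paths between M and T:
Path 1: M ← C → T
  C is a fork here and C is conditioned on, so the path is blocked at C.
Path 2: M ← P ← X → T
  X is a fork here and X is conditioned on, so the path is blocked at X.
Path 3: M ← N → T
  N is a fork and N is not conditioned on — no node blocks this path, so it is active.
Path 4: M ← U ← X → T
  U is a chain here and U is conditioned on, so the path is blocked at U.
Path 5: M ← X → T
  X is a fork here and X is conditioned on, so the path is blocked at X.
Since the path M ← N → T is active, M and T are not d-separated given {C, U, X}.

No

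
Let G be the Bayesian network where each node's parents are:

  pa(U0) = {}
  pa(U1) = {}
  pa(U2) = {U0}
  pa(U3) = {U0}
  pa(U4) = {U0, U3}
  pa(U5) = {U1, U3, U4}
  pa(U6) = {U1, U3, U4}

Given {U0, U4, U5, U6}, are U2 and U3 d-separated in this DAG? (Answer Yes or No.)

There are 6 undirected paths between U2 and U3; checking each against the conditioning set {U0, U4, U5, U6}:
Path 1: U2 ← U0 → U3
  U0 is a fork here and U0 is conditioned on, so the path is blocked at U0.
Path 2: U2 ← U0 → U4 ← U3
  U0 is a fork here and U0 is conditioned on, so the path is blocked at U0.
Path 3: U2 ← U0 → U4 → U5 ← U3
  U0 is a fork here and U0 is conditioned on, so the path is blocked at U0.
Path 4: U2 ← U0 → U4 → U5 ← U1 → U6 ← U3
  U0 is a fork here and U0 is conditioned on, so the path is blocked at U0.
Path 5: U2 ← U0 → U4 → U6 ← U3
  U0 is a fork here and U0 is conditioned on, so the path is blocked at U0.
Path 6: U2 ← U0 → U4 → U6 ← U1 → U5 ← U3
  U0 is a fork here and U0 is conditioned on, so the path is blocked at U0.
Since every path is blocked, d-separation holds.

Yes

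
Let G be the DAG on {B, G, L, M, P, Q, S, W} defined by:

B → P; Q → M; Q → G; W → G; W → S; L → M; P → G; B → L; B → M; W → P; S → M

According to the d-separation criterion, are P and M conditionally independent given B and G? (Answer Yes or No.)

No

6 paths connect P and M; each must be blocked for d-separation to hold:
Path 1: P ← B → M
  B is a fork here and B is conditioned on, so the path is blocked at B.
Path 2: P ← B → L → M
  B is a fork here and B is conditioned on, so the path is blocked at B.
Path 3: P → G ← Q → M
  G is a collider and G is conditioned on, which opens it; Q is a fork and Q is not conditioned on — no node blocks this path, so it is active.
Path 4: P → G ← W → S → M
  G is a collider and G is conditioned on, which opens it; W is a fork and W is not conditioned on; S is a chain and S is not conditioned on — no node blocks this path, so it is active.
Path 5: P ← W → S → M
  W is a fork and W is not conditioned on; S is a chain and S is not conditioned on — no node blocks this path, so it is active.
Path 6: P ← W → G ← Q → M
  W is a fork and W is not conditioned on; G is a collider and G is conditioned on, which opens it; Q is a fork and Q is not conditioned on — no node blocks this path, so it is active.
At least one path is unblocked, so d-separation fails.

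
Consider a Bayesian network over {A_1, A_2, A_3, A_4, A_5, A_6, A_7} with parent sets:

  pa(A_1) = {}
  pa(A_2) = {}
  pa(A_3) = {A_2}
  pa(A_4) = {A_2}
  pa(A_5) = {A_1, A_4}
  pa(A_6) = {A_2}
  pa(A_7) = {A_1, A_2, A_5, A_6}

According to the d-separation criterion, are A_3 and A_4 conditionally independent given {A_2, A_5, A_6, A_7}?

Yes

There are 5 undirected paths between A_3 and A_4; checking each against the conditioning set {A_2, A_5, A_6, A_7}:
  1. A_3 ← A_2 → A_7 ← A_1 → A_5 ← A_4 — A_2:fork[blocks]; A_7:collider[open]; A_1:fork[open]; A_5:collider[open] ⇒ blocked
  2. A_3 ← A_2 → A_7 ← A_5 ← A_4 — A_2:fork[blocks]; A_7:collider[open]; A_5:chain[blocks] ⇒ blocked
  3. A_3 ← A_2 → A_4 — A_2:fork[blocks] ⇒ blocked
  4. A_3 ← A_2 → A_6 → A_7 ← A_1 → A_5 ← A_4 — A_2:fork[blocks]; A_6:chain[blocks]; A_7:collider[open]; A_1:fork[open]; A_5:collider[open] ⇒ blocked
  5. A_3 ← A_2 → A_6 → A_7 ← A_5 ← A_4 — A_2:fork[blocks]; A_6:chain[blocks]; A_7:collider[open]; A_5:chain[blocks] ⇒ blocked
All paths are blocked; A_3 ⊥ A_4 | {A_2, A_5, A_6, A_7} holds.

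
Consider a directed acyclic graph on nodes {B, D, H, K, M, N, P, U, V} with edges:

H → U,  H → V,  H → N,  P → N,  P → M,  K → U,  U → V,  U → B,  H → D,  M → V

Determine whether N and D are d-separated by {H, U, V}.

3 paths connect N and D; each must be blocked for d-separation to hold:
Path 1: N ← P → M → V ← U ← H → D
  U is a chain here and U is conditioned on, so the path is blocked at U.
Path 2: N ← P → M → V ← H → D
  H is a fork here and H is conditioned on, so the path is blocked at H.
Path 3: N ← H → D
  H is a fork here and H is conditioned on, so the path is blocked at H.
All paths are blocked; N ⊥ D | {H, U, V} holds.

Yes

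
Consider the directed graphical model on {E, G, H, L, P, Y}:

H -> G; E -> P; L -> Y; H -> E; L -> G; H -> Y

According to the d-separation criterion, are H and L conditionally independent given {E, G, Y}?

Enumerating the 2 paths from H to L and testing each for blocking by {E, G, Y}:
Path 1: H → Y ← L
  Y is a collider and Y is conditioned on, which opens it — no node blocks this path, so it is active.
Path 2: H → G ← L
  G is a collider and G is conditioned on, which opens it — no node blocks this path, so it is active.
Since the path H → Y ← L is active, H and L are not d-separated given {E, G, Y}.

No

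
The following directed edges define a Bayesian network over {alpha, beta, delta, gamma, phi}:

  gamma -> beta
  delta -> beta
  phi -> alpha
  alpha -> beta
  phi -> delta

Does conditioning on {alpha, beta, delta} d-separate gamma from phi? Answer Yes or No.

Yes

We examine all 2 paths between gamma and phi:
Path 1: gamma → beta ← alpha ← phi
  alpha is a chain here and alpha is conditioned on, so the path is blocked at alpha.
Path 2: gamma → beta ← delta ← phi
  delta is a chain here and delta is conditioned on, so the path is blocked at delta.
All paths are blocked; gamma ⊥ phi | {alpha, beta, delta} holds.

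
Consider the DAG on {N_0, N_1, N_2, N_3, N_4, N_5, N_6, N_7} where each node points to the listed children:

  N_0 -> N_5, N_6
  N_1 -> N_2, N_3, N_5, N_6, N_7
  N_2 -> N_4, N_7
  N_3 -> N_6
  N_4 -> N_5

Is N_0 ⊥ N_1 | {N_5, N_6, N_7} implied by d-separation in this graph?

We examine all 5 paths between N_0 and N_1:
Path 1: N_0 → N_5 ← N_4 ← N_2 → N_7 ← N_1
  N_5 is a collider and N_5 is conditioned on, which opens it; N_4 is a chain and N_4 is not conditioned on; N_2 is a fork and N_2 is not conditioned on; N_7 is a collider and N_7 is conditioned on, which opens it — no node blocks this path, so it is active.
Path 2: N_0 → N_5 ← N_4 ← N_2 ← N_1
  N_5 is a collider and N_5 is conditioned on, which opens it; N_4 is a chain and N_4 is not conditioned on; N_2 is a chain and N_2 is not conditioned on — no node blocks this path, so it is active.
Path 3: N_0 → N_5 ← N_1
  N_5 is a collider and N_5 is conditioned on, which opens it — no node blocks this path, so it is active.
Path 4: N_0 → N_6 ← N_3 ← N_1
  N_6 is a collider and N_6 is conditioned on, which opens it; N_3 is a chain and N_3 is not conditioned on — no node blocks this path, so it is active.
Path 5: N_0 → N_6 ← N_1
  N_6 is a collider and N_6 is conditioned on, which opens it — no node blocks this path, so it is active.
Since the path N_0 → N_5 ← N_4 ← N_2 → N_7 ← N_1 is active, N_0 and N_1 are not d-separated given {N_5, N_6, N_7}.

No — N_0 and N_1 are not d-separated given {N_5, N_6, N_7}.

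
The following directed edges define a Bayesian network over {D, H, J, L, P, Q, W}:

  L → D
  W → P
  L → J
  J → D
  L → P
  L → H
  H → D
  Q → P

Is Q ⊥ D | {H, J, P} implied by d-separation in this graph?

Enumerating the 3 paths from Q to D and testing each for blocking by {H, J, P}:
Path 1: Q → P ← L → J → D
  J is a chain here and J is conditioned on, so the path is blocked at J.
Path 2: Q → P ← L → D
  P is a collider and P is conditioned on, which opens it; L is a fork and L is not conditioned on — no node blocks this path, so it is active.
Path 3: Q → P ← L → H → D
  H is a chain here and H is conditioned on, so the path is blocked at H.
Because an active path exists, Q and D are not d-separated.

No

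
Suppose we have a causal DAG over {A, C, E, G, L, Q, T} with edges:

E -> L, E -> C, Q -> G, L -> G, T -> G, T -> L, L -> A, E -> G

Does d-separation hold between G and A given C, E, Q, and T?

No — G and A are not d-separated given {C, E, Q, T}.

Enumerating the 3 paths from G to A and testing each for blocking by {C, E, Q, T}:
Path 1: G ← T → L → A
  T is a fork here and T is conditioned on, so the path is blocked at T.
Path 2: G ← L → A
  L is a fork and L is not conditioned on — no node blocks this path, so it is active.
Path 3: G ← E → L → A
  E is a fork here and E is conditioned on, so the path is blocked at E.
Since the path G ← L → A is active, G and A are not d-separated given {C, E, Q, T}.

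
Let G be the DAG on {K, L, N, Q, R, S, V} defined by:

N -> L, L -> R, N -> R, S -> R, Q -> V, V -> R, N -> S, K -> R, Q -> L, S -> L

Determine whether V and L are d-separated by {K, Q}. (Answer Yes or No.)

Yes

We examine all 6 paths between V and L:
Path 1: V → R ← L
  R is a collider here and neither R nor any of its descendants is conditioned on, so the collider stays closed — the path is blocked at R.
Path 2: V → R ← S → L
  R is a collider here and neither R nor any of its descendants is conditioned on, so the collider stays closed — the path is blocked at R.
Path 3: V → R ← S ← N → L
  R is a collider here and neither R nor any of its descendants is conditioned on, so the collider stays closed — the path is blocked at R.
Path 4: V → R ← N → L
  R is a collider here and neither R nor any of its descendants is conditioned on, so the collider stays closed — the path is blocked at R.
Path 5: V → R ← N → S → L
  R is a collider here and neither R nor any of its descendants is conditioned on, so the collider stays closed — the path is blocked at R.
Path 6: V ← Q → L
  Q is a fork here and Q is conditioned on, so the path is blocked at Q.
Every path is blocked, so V and L are d-separated given {K, Q}.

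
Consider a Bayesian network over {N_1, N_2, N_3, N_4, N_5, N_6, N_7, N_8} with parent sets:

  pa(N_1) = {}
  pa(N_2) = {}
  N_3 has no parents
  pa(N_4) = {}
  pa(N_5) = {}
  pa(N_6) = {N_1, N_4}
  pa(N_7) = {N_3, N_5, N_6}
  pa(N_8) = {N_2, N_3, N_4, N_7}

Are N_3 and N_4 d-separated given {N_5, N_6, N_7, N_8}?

4 paths connect N_3 and N_4; each must be blocked for d-separation to hold:
Path 1: N_3 → N_8 ← N_4
  N_8 is a collider and N_8 is conditioned on, which opens it — no node blocks this path, so it is active.
Path 2: N_3 → N_8 ← N_7 ← N_6 ← N_4
  N_7 is a chain here and N_7 is conditioned on, so the path is blocked at N_7.
Path 3: N_3 → N_7 → N_8 ← N_4
  N_7 is a chain here and N_7 is conditioned on, so the path is blocked at N_7.
Path 4: N_3 → N_7 ← N_6 ← N_4
  N_6 is a chain here and N_6 is conditioned on, so the path is blocked at N_6.
Because an active path exists, N_3 and N_4 are not d-separated.

No — N_3 and N_4 are not d-separated given {N_5, N_6, N_7, N_8}.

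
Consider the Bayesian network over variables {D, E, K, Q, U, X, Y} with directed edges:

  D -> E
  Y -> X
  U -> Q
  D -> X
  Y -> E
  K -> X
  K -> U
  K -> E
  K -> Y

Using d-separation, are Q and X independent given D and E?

No — Q and X are not d-separated given {D, E}.

5 paths connect Q and X; each must be blocked for d-separation to hold:
Path 1: Q ← U ← K → Y → X
  U is a chain and U is not conditioned on; K is a fork and K is not conditioned on; Y is a chain and Y is not conditioned on — no node blocks this path, so it is active.
Path 2: Q ← U ← K → Y → E ← D → X
  D is a fork here and D is conditioned on, so the path is blocked at D.
Path 3: Q ← U ← K → X
  U is a chain and U is not conditioned on; K is a fork and K is not conditioned on — no node blocks this path, so it is active.
Path 4: Q ← U ← K → E ← Y → X
  U is a chain and U is not conditioned on; K is a fork and K is not conditioned on; E is a collider and E is conditioned on, which opens it; Y is a fork and Y is not conditioned on — no node blocks this path, so it is active.
Path 5: Q ← U ← K → E ← D → X
  D is a fork here and D is conditioned on, so the path is blocked at D.
At least one path is unblocked, so d-separation fails.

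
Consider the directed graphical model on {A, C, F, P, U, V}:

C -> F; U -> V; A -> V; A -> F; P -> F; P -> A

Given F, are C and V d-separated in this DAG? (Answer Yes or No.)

No

Enumerating the 2 paths from C to V and testing each for blocking by {F}:
  1. C → F ← A → V — F:collider[open]; A:fork[open] ⇒ active
  2. C → F ← P → A → V — F:collider[open]; P:fork[open]; A:chain[open] ⇒ active
At least one path is unblocked, so d-separation fails.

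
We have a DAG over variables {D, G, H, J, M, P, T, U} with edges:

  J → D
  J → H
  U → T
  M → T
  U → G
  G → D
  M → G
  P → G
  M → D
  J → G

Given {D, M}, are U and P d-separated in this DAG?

We examine all 4 paths between U and P:
Path 1: U → G ← P
  G is a collider and its descendant D is conditioned on, which opens it — no node blocks this path, so it is active.
Path 2: U → T ← M → D ← J → G ← P
  T is a collider here and neither T nor any of its descendants is conditioned on, so the collider stays closed — the path is blocked at T.
Path 3: U → T ← M → D ← G ← P
  T is a collider here and neither T nor any of its descendants is conditioned on, so the collider stays closed — the path is blocked at T.
Path 4: U → T ← M → G ← P
  T is a collider here and neither T nor any of its descendants is conditioned on, so the collider stays closed — the path is blocked at T.
Since the path U → G ← P is active, U and P are not d-separated given {D, M}.

No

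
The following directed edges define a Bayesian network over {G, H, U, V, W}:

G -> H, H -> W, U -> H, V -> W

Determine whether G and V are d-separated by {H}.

Yes

There is one path between G and V:
  1. G → H → W ← V — H:chain[blocks]; W:collider[blocks] ⇒ blocked
Since every path is blocked, d-separation holds.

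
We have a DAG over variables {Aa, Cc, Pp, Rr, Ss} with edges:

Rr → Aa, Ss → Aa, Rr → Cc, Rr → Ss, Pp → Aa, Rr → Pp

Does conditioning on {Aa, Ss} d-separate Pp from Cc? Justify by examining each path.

We examine all 3 paths between Pp and Cc:
Path 1: Pp ← Rr → Cc
  Rr is a fork and Rr is not conditioned on — no node blocks this path, so it is active.
Path 2: Pp → Aa ← Ss ← Rr → Cc
  Ss is a chain here and Ss is conditioned on, so the path is blocked at Ss.
Path 3: Pp → Aa ← Rr → Cc
  Aa is a collider and Aa is conditioned on, which opens it; Rr is a fork and Rr is not conditioned on — no node blocks this path, so it is active.
At least one path is unblocked, so d-separation fails.

No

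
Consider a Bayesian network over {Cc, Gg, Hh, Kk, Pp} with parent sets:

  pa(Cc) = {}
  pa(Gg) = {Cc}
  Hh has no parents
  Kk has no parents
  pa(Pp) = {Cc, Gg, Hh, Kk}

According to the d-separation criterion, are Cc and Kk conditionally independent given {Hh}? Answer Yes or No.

Yes

Enumerating the 2 paths from Cc to Kk and testing each for blocking by {Hh}:
Path 1: Cc → Pp ← Kk
  Pp is a collider here and neither Pp nor any of its descendants is conditioned on, so the collider stays closed — the path is blocked at Pp.
Path 2: Cc → Gg → Pp ← Kk
  Pp is a collider here and neither Pp nor any of its descendants is conditioned on, so the collider stays closed — the path is blocked at Pp.
Every path is blocked, so Cc and Kk are d-separated given {Hh}.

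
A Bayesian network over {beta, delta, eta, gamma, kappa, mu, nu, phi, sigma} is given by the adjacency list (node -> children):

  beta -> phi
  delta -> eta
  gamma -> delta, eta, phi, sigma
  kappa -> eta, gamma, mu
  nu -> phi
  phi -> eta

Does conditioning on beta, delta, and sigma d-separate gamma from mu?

We examine all 4 paths between gamma and mu:
Path 1: gamma → phi → eta ← kappa → mu
  eta is a collider here and neither eta nor any of its descendants is conditioned on, so the collider stays closed — the path is blocked at eta.
Path 2: gamma ← kappa → mu
  kappa is a fork and kappa is not conditioned on — no node blocks this path, so it is active.
Path 3: gamma → delta → eta ← kappa → mu
  delta is a chain here and delta is conditioned on, so the path is blocked at delta.
Path 4: gamma → eta ← kappa → mu
  eta is a collider here and neither eta nor any of its descendants is conditioned on, so the collider stays closed — the path is blocked at eta.
Because an active path exists, gamma and mu are not d-separated.

No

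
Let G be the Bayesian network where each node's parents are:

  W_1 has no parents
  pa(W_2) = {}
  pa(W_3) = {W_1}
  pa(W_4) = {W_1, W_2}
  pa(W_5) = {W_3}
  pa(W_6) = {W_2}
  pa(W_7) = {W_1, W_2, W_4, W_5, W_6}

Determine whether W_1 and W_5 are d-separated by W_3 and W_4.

Yes

Enumerating the 5 paths from W_1 to W_5 and testing each for blocking by {W_3, W_4}:
Path 1: W_1 → W_4 ← W_2 → W_6 → W_7 ← W_5
  W_7 is a collider here and neither W_7 nor any of its descendants is conditioned on, so the collider stays closed — the path is blocked at W_7.
Path 2: W_1 → W_4 ← W_2 → W_7 ← W_5
  W_7 is a collider here and neither W_7 nor any of its descendants is conditioned on, so the collider stays closed — the path is blocked at W_7.
Path 3: W_1 → W_4 → W_7 ← W_5
  W_4 is a chain here and W_4 is conditioned on, so the path is blocked at W_4.
Path 4: W_1 → W_3 → W_5
  W_3 is a chain here and W_3 is conditioned on, so the path is blocked at W_3.
Path 5: W_1 → W_7 ← W_5
  W_7 is a collider here and neither W_7 nor any of its descendants is conditioned on, so the collider stays closed — the path is blocked at W_7.
Since every path is blocked, d-separation holds.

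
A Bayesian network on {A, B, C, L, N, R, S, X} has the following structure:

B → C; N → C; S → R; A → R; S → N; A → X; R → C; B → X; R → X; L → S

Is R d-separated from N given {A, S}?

We examine all 4 paths between R and N:
Path 1: R ← A → X ← B → C ← N
  A is a fork here and A is conditioned on, so the path is blocked at A.
Path 2: R → X ← B → C ← N
  X is a collider here and neither X nor any of its descendants is conditioned on, so the collider stays closed — the path is blocked at X.
Path 3: R → C ← N
  C is a collider here and neither C nor any of its descendants is conditioned on, so the collider stays closed — the path is blocked at C.
Path 4: R ← S → N
  S is a fork here and S is conditioned on, so the path is blocked at S.
Since every path is blocked, d-separation holds.

Yes — R and N are d-separated given {A, S}.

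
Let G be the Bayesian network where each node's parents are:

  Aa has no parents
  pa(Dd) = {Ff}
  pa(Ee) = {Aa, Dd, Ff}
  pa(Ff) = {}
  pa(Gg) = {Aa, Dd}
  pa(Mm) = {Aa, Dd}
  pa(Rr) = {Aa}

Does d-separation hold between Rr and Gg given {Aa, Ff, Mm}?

Yes

4 paths connect Rr and Gg; each must be blocked for d-separation to hold:
Path 1: Rr ← Aa → Ee ← Dd → Gg
  Aa is a fork here and Aa is conditioned on, so the path is blocked at Aa.
Path 2: Rr ← Aa → Ee ← Ff → Dd → Gg
  Aa is a fork here and Aa is conditioned on, so the path is blocked at Aa.
Path 3: Rr ← Aa → Mm ← Dd → Gg
  Aa is a fork here and Aa is conditioned on, so the path is blocked at Aa.
Path 4: Rr ← Aa → Gg
  Aa is a fork here and Aa is conditioned on, so the path is blocked at Aa.
Every path is blocked, so Rr and Gg are d-separated given {Aa, Ff, Mm}.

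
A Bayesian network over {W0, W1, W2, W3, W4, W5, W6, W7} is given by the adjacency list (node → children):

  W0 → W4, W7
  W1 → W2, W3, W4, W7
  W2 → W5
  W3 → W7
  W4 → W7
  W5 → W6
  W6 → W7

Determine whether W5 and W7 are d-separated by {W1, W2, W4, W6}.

Yes

There are 5 undirected paths between W5 and W7; checking each against the conditioning set {W1, W2, W4, W6}:
  1. W5 → W6 → W7 — W6:chain[blocks] ⇒ blocked
  2. W5 ← W2 ← W1 → W4 → W7 — W2:chain[blocks]; W1:fork[blocks]; W4:chain[blocks] ⇒ blocked
  3. W5 ← W2 ← W1 → W4 ← W0 → W7 — W2:chain[blocks]; W1:fork[blocks]; W4:collider[open]; W0:fork[open] ⇒ blocked
  4. W5 ← W2 ← W1 → W7 — W2:chain[blocks]; W1:fork[blocks] ⇒ blocked
  5. W5 ← W2 ← W1 → W3 → W7 — W2:chain[blocks]; W1:fork[blocks]; W3:chain[open] ⇒ blocked
All paths are blocked; W5 ⊥ W7 | {W1, W2, W4, W6} holds.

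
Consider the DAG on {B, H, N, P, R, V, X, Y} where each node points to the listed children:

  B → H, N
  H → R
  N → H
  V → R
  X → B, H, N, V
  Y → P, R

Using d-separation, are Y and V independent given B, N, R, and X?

No — Y and V are not d-separated given {B, N, R, X}.

We examine all 6 paths between Y and V:
Path 1: Y → R ← H ← B → N ← X → V
  B is a fork here and B is conditioned on, so the path is blocked at B.
Path 2: Y → R ← H ← B ← X → V
  B is a chain here and B is conditioned on, so the path is blocked at B.
Path 3: Y → R ← H ← N ← B ← X → V
  N is a chain here and N is conditioned on, so the path is blocked at N.
Path 4: Y → R ← H ← N ← X → V
  N is a chain here and N is conditioned on, so the path is blocked at N.
Path 5: Y → R ← H ← X → V
  X is a fork here and X is conditioned on, so the path is blocked at X.
Path 6: Y → R ← V
  R is a collider and R is conditioned on, which opens it — no node blocks this path, so it is active.
At least one path is unblocked, so d-separation fails.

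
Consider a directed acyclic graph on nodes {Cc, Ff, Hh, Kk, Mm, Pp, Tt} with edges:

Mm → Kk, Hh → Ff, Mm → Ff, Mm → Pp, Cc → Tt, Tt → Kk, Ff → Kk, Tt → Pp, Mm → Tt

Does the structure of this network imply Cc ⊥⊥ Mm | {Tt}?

We examine all 4 paths between Cc and Mm:
Path 1: Cc → Tt → Pp ← Mm
  Tt is a chain here and Tt is conditioned on, so the path is blocked at Tt.
Path 2: Cc → Tt → Kk ← Ff ← Mm
  Tt is a chain here and Tt is conditioned on, so the path is blocked at Tt.
Path 3: Cc → Tt → Kk ← Mm
  Tt is a chain here and Tt is conditioned on, so the path is blocked at Tt.
Path 4: Cc → Tt ← Mm
  Tt is a collider and Tt is conditioned on, which opens it — no node blocks this path, so it is active.
Because an active path exists, Cc and Mm are not d-separated.

No — Cc and Mm are not d-separated given {Tt}.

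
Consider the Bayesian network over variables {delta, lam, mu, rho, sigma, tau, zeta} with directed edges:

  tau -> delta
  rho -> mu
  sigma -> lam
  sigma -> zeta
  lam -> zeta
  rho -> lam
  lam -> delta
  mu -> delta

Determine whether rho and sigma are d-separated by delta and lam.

No

4 paths connect rho and sigma; each must be blocked for d-separation to hold:
  1. rho → mu → delta ← lam ← sigma — mu:chain[open]; delta:collider[open]; lam:chain[blocks] ⇒ blocked
  2. rho → mu → delta ← lam → zeta ← sigma — mu:chain[open]; delta:collider[open]; lam:fork[blocks]; zeta:collider[blocks] ⇒ blocked
  3. rho → lam ← sigma — lam:collider[open] ⇒ active
  4. rho → lam → zeta ← sigma — lam:chain[blocks]; zeta:collider[blocks] ⇒ blocked
Because an active path exists, rho and sigma are not d-separated.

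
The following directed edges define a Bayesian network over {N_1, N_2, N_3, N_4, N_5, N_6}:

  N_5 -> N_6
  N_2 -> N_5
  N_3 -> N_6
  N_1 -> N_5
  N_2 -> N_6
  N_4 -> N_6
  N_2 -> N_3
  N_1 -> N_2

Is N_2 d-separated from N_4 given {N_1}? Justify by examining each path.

4 paths connect N_2 and N_4; each must be blocked for d-separation to hold:
  1. N_2 ← N_1 → N_5 → N_6 ← N_4 — N_1:fork[blocks]; N_5:chain[open]; N_6:collider[blocks] ⇒ blocked
  2. N_2 → N_5 → N_6 ← N_4 — N_5:chain[open]; N_6:collider[blocks] ⇒ blocked
  3. N_2 → N_6 ← N_4 — N_6:collider[blocks] ⇒ blocked
  4. N_2 → N_3 → N_6 ← N_4 — N_3:chain[open]; N_6:collider[blocks] ⇒ blocked
Since every path is blocked, d-separation holds.

Yes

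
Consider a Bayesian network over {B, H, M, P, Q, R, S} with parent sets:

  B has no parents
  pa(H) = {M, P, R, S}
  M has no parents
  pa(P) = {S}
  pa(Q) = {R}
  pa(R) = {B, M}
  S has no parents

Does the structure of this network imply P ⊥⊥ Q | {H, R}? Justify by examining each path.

4 paths connect P and Q; each must be blocked for d-separation to hold:
Path 1: P ← S → H ← M → R → Q
  R is a chain here and R is conditioned on, so the path is blocked at R.
Path 2: P ← S → H ← R → Q
  R is a fork here and R is conditioned on, so the path is blocked at R.
Path 3: P → H ← M → R → Q
  R is a chain here and R is conditioned on, so the path is blocked at R.
Path 4: P → H ← R → Q
  R is a fork here and R is conditioned on, so the path is blocked at R.
Since every path is blocked, d-separation holds.

Yes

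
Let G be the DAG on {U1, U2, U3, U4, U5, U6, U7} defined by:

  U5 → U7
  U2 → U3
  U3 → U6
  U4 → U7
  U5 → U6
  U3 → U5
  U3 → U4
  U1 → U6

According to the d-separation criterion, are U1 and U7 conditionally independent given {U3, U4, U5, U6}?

Yes

There are 4 undirected paths between U1 and U7; checking each against the conditioning set {U3, U4, U5, U6}:
Path 1: U1 → U6 ← U3 → U4 → U7
  U3 is a fork here and U3 is conditioned on, so the path is blocked at U3.
Path 2: U1 → U6 ← U3 → U5 → U7
  U3 is a fork here and U3 is conditioned on, so the path is blocked at U3.
Path 3: U1 → U6 ← U5 ← U3 → U4 → U7
  U5 is a chain here and U5 is conditioned on, so the path is blocked at U5.
Path 4: U1 → U6 ← U5 → U7
  U5 is a fork here and U5 is conditioned on, so the path is blocked at U5.
Since every path is blocked, d-separation holds.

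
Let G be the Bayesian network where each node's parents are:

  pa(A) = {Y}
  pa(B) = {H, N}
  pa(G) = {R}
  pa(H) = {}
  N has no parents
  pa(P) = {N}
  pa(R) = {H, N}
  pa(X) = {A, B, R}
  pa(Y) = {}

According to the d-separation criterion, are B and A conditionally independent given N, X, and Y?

Enumerating the 3 paths from B to A and testing each for blocking by {N, X, Y}:
Path 1: B ← H → R → X ← A
  H is a fork and H is not conditioned on; R is a chain and R is not conditioned on; X is a collider and X is conditioned on, which opens it — no node blocks this path, so it is active.
Path 2: B ← N → R → X ← A
  N is a fork here and N is conditioned on, so the path is blocked at N.
Path 3: B → X ← A
  X is a collider and X is conditioned on, which opens it — no node blocks this path, so it is active.
Since the path B ← H → R → X ← A is active, B and A are not d-separated given {N, X, Y}.

No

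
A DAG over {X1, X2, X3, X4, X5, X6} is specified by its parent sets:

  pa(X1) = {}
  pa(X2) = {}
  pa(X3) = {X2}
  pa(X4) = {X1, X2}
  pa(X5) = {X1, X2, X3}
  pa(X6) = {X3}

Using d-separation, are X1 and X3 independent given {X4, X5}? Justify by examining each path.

4 paths connect X1 and X3; each must be blocked for d-separation to hold:
Path 1: X1 → X4 ← X2 → X3
  X4 is a collider and X4 is conditioned on, which opens it; X2 is a fork and X2 is not conditioned on — no node blocks this path, so it is active.
Path 2: X1 → X4 ← X2 → X5 ← X3
  X4 is a collider and X4 is conditioned on, which opens it; X2 is a fork and X2 is not conditioned on; X5 is a collider and X5 is conditioned on, which opens it — no node blocks this path, so it is active.
Path 3: X1 → X5 ← X3
  X5 is a collider and X5 is conditioned on, which opens it — no node blocks this path, so it is active.
Path 4: X1 → X5 ← X2 → X3
  X5 is a collider and X5 is conditioned on, which opens it; X2 is a fork and X2 is not conditioned on — no node blocks this path, so it is active.
Because an active path exists, X1 and X3 are not d-separated.

No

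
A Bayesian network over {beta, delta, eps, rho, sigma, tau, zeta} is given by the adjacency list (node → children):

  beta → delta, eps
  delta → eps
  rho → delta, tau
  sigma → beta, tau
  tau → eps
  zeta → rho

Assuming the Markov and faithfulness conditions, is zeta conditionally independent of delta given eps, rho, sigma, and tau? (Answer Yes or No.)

Yes

5 paths connect zeta and delta; each must be blocked for d-separation to hold:
Path 1: zeta → rho → tau → eps ← delta
  rho is a chain here and rho is conditioned on, so the path is blocked at rho.
Path 2: zeta → rho → tau → eps ← beta → delta
  rho is a chain here and rho is conditioned on, so the path is blocked at rho.
Path 3: zeta → rho → tau ← sigma → beta → eps ← delta
  rho is a chain here and rho is conditioned on, so the path is blocked at rho.
Path 4: zeta → rho → tau ← sigma → beta → delta
  rho is a chain here and rho is conditioned on, so the path is blocked at rho.
Path 5: zeta → rho → delta
  rho is a chain here and rho is conditioned on, so the path is blocked at rho.
Every path is blocked, so zeta and delta are d-separated given {eps, rho, sigma, tau}.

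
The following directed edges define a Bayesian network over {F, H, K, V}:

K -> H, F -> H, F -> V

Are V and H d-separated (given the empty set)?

No

The only undirected path from V to H is:
Path 1: V ← F → H
  F is a fork and F is not conditioned on — no node blocks this path, so it is active.
Because an active path exists, V and H are not d-separated.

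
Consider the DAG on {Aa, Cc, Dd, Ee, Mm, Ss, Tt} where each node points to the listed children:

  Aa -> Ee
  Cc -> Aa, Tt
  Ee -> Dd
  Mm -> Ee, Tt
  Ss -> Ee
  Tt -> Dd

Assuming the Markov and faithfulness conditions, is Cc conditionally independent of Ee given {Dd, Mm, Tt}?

There are 3 undirected paths between Cc and Ee; checking each against the conditioning set {Dd, Mm, Tt}:
Path 1: Cc → Tt → Dd ← Ee
  Tt is a chain here and Tt is conditioned on, so the path is blocked at Tt.
Path 2: Cc → Tt ← Mm → Ee
  Mm is a fork here and Mm is conditioned on, so the path is blocked at Mm.
Path 3: Cc → Aa → Ee
  Aa is a chain and Aa is not conditioned on — no node blocks this path, so it is active.
Since the path Cc → Aa → Ee is active, Cc and Ee are not d-separated given {Dd, Mm, Tt}.

No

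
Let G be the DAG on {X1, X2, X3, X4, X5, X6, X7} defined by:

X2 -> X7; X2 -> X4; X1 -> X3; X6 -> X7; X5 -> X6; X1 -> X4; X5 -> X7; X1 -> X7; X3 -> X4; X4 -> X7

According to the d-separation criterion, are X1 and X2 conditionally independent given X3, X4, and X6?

No

We examine all 6 paths between X1 and X2:
Path 1: X1 → X7 ← X2
  X7 is a collider here and neither X7 nor any of its descendants is conditioned on, so the collider stays closed — the path is blocked at X7.
Path 2: X1 → X7 ← X4 ← X2
  X7 is a collider here and neither X7 nor any of its descendants is conditioned on, so the collider stays closed — the path is blocked at X7.
Path 3: X1 → X4 ← X2
  X4 is a collider and X4 is conditioned on, which opens it — no node blocks this path, so it is active.
Path 4: X1 → X4 → X7 ← X2
  X4 is a chain here and X4 is conditioned on, so the path is blocked at X4.
Path 5: X1 → X3 → X4 ← X2
  X3 is a chain here and X3 is conditioned on, so the path is blocked at X3.
Path 6: X1 → X3 → X4 → X7 ← X2
  X3 is a chain here and X3 is conditioned on, so the path is blocked at X3.
Since the path X1 → X4 ← X2 is active, X1 and X2 are not d-separated given {X3, X4, X6}.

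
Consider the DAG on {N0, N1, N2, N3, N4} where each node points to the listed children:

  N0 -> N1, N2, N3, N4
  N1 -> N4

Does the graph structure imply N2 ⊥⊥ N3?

No

There is one path between N2 and N3:
Path 1: N2 ← N0 → N3
  N0 is a fork and N0 is not conditioned on — no node blocks this path, so it is active.
Since the path N2 ← N0 → N3 is active, N2 and N3 are not d-separated given ∅.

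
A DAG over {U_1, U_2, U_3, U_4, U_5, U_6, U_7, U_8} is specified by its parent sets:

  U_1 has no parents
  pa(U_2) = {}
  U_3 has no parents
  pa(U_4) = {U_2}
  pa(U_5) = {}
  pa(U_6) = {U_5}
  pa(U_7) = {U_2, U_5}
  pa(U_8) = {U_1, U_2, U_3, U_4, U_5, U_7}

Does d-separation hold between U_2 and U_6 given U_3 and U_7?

No

Enumerating the 6 paths from U_2 to U_6 and testing each for blocking by {U_3, U_7}:
Path 1: U_2 → U_8 ← U_7 ← U_5 → U_6
  U_8 is a collider here and neither U_8 nor any of its descendants is conditioned on, so the collider stays closed — the path is blocked at U_8.
Path 2: U_2 → U_8 ← U_5 → U_6
  U_8 is a collider here and neither U_8 nor any of its descendants is conditioned on, so the collider stays closed — the path is blocked at U_8.
Path 3: U_2 → U_4 → U_8 ← U_7 ← U_5 → U_6
  U_8 is a collider here and neither U_8 nor any of its descendants is conditioned on, so the collider stays closed — the path is blocked at U_8.
Path 4: U_2 → U_4 → U_8 ← U_5 → U_6
  U_8 is a collider here and neither U_8 nor any of its descendants is conditioned on, so the collider stays closed — the path is blocked at U_8.
Path 5: U_2 → U_7 → U_8 ← U_5 → U_6
  U_7 is a chain here and U_7 is conditioned on, so the path is blocked at U_7.
Path 6: U_2 → U_7 ← U_5 → U_6
  U_7 is a collider and U_7 is conditioned on, which opens it; U_5 is a fork and U_5 is not conditioned on — no node blocks this path, so it is active.
Since the path U_2 → U_7 ← U_5 → U_6 is active, U_2 and U_6 are not d-separated given {U_3, U_7}.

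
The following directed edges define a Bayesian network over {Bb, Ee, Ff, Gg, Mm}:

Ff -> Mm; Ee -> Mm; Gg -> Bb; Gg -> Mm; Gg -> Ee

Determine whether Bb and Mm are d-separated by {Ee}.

No

There are 2 undirected paths between Bb and Mm; checking each against the conditioning set {Ee}:
Path 1: Bb ← Gg → Ee → Mm
  Ee is a chain here and Ee is conditioned on, so the path is blocked at Ee.
Path 2: Bb ← Gg → Mm
  Gg is a fork and Gg is not conditioned on — no node blocks this path, so it is active.
Since the path Bb ← Gg → Mm is active, Bb and Mm are not d-separated given {Ee}.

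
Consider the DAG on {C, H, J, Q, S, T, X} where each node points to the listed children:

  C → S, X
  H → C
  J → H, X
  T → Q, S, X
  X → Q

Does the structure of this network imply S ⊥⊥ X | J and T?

No

4 paths connect S and X; each must be blocked for d-separation to hold:
  1. S ← T → X — T:fork[blocks] ⇒ blocked
  2. S ← T → Q ← X — T:fork[blocks]; Q:collider[blocks] ⇒ blocked
  3. S ← C → X — C:fork[open] ⇒ active
  4. S ← C ← H ← J → X — C:chain[open]; H:chain[open]; J:fork[blocks] ⇒ blocked
Because an active path exists, S and X are not d-separated.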